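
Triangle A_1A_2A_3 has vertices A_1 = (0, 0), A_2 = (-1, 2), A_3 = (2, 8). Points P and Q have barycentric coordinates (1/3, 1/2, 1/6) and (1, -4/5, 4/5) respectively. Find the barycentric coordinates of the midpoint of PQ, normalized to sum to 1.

Since both coordinate triples sum to 1, the midpoint's barycentrics are the componentwise average.
(1/3+1)/2 = 2/3; similarly -3/20 and 29/60.

(2/3, -3/20, 29/60)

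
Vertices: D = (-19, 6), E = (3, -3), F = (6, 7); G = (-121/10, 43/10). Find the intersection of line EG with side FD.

(-127/8, 49/8)

Barycentric coordinates of G with respect to DEF: (7/10, 1/5, 1/10).
On side FD the E-coordinate is zero; dropping G's E-weight 1/5 and renormalizing the remaining 1/10 : 7/10 gives weights 1/8, 7/8 on F, D.
H = (1/8)·(6, 7) + (7/8)·(-19, 6) = (-127/8, 49/8).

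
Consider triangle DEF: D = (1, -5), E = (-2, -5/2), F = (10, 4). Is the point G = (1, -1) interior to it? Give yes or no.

Barycentric coordinates of G: (1/33, 8/11, 8/33).
The three coordinates are positive, positive, positive; a point is interior exactly when all three are positive.

yes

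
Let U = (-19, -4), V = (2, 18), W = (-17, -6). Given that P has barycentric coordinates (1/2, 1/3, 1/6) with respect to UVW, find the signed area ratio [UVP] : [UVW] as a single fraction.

1/6

The signed ratio [UVP]/[UVW] equals the barycentric coordinate of P at vertex W, which is 1/6.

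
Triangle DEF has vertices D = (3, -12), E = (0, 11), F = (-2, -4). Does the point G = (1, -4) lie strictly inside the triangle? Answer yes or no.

Barycentric coordinates of G: (45/91, 24/91, 22/91).
The three coordinates are positive, positive, positive; a point is interior exactly when all three are positive.

yes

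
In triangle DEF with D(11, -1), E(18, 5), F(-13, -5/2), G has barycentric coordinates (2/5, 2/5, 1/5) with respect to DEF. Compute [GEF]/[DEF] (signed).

2/5

The signed ratio [GEF]/[DEF] equals the barycentric coordinate of G at vertex D, which is 2/5.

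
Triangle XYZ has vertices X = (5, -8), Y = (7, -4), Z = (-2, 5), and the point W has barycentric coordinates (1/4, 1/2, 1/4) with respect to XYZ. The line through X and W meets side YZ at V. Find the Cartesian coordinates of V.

(4, -1)

Line XW meets YZ where the X-coordinate vanishes; zeroing W's X-weight and renormalizing leaves Y, Z-weights 1/2 : 1/4 → (2/3, 1/3).
So V = (2/3)·Y + (1/3)·Z = (4, -1).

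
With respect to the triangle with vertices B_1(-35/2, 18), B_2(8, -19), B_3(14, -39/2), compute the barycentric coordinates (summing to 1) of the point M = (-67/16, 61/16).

Signed area of the reference triangle: [B_1B_2B_3] = ½·((-35/2)·(-19−(-39/2)) + 8·(-39/2−18) + 14·(18−(-19))) = ½·(-35/4 − 300 + 518) = 837/8.
[MB_2B_3] = ½·((-67/16)·(-19−(-39/2)) + 8·(-39/2−(61/16)) + 14·(61/16−(-19))) = ½·(-67/32 − 373/2 + 2555/8) = 4185/64, so the B_1-coordinate is (4185/64)/(837/8) = 5/8.
[B_1MB_3] = ½·((-35/2)·(61/16−(-39/2)) + (-67/16)·(-39/2−18) + 14·(18−(61/16))) = ½·(-13055/32 + 5025/32 + 1589/8) = -837/32, so the B_2-coordinate is -1/4.
[B_1B_2M] = ½·((-35/2)·(-19−(61/16)) + 8·(61/16−18) + (-67/16)·(18−(-19))) = ½·(12775/32 − 227/2 − 2479/16) = 4185/64, so the B_3-coordinate is 5/8.
Check: 5/8 − 1/4 + 5/8 = 1.

(5/8, -1/4, 5/8)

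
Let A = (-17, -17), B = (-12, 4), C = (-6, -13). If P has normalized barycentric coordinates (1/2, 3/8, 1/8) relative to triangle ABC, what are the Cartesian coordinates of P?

P = (1/2)·A + (3/8)·B + (1/8)·C.
x-coordinate: (1/2)·(-17) + (3/8)·(-12) + (1/8)·(-6) = -55/4.
y-coordinate: (1/2)·(-17) + (3/8)·4 + (1/8)·(-13) = -69/8.

(-55/4, -69/8)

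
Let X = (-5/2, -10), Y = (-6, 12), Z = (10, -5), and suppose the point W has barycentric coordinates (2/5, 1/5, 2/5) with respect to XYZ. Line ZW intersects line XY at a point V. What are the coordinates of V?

Line ZW meets XY where the Z-coordinate vanishes; zeroing W's Z-weight and renormalizing leaves X, Y-weights 2/5 : 1/5 → (2/3, 1/3).
So V = (2/3)·X + (1/3)·Y = (-11/3, -8/3).

(-11/3, -8/3)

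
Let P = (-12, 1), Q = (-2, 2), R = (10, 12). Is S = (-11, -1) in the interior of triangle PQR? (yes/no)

Barycentric coordinates of S: (27/44, 5/8, -21/88).
The three coordinates are positive, positive, negative; a point is interior exactly when all three are positive.

no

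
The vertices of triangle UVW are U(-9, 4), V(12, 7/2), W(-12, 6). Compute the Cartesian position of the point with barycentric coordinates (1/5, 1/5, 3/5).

(-33/5, 51/10)

P = (1/5)·U + (1/5)·V + (3/5)·W.
x-coordinate: (1/5)·(-9) + (1/5)·12 + (3/5)·(-12) = -33/5.
y-coordinate: (1/5)·4 + (1/5)·(7/2) + (3/5)·6 = 51/10.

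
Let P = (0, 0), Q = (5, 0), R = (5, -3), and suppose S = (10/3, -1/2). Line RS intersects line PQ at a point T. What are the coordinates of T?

(3, 0)

Barycentric coordinates of S with respect to PQR: (1/3, 1/2, 1/6).
On side PQ the R-coordinate is zero; dropping S's R-weight 1/6 and renormalizing the remaining 1/3 : 1/2 gives weights 2/5, 3/5 on P, Q.
T = (2/5)·(0, 0) + (3/5)·(5, 0) = (3, 0).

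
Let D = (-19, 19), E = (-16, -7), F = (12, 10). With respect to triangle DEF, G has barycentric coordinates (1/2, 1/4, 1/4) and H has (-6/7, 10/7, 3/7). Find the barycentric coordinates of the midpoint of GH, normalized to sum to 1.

Since both coordinate triples sum to 1, the midpoint's barycentrics are the componentwise average.
(1/2+-6/7)/2 = -5/28; similarly 47/56 and 19/56.

(-5/28, 47/56, 19/56)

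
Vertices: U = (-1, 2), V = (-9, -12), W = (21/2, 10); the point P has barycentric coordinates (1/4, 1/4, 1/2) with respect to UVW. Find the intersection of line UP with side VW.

Line UP meets VW where the U-coordinate vanishes; zeroing P's U-weight and renormalizing leaves V, W-weights 1/4 : 1/2 → (1/3, 2/3).
So Q = (1/3)·V + (2/3)·W = (4, 8/3).

(4, 8/3)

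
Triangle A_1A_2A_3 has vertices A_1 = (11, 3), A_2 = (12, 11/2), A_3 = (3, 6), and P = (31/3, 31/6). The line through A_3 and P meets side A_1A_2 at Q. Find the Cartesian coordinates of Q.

(59/5, 5)

Barycentric coordinates of P with respect to A_1A_2A_3: (1/6, 2/3, 1/6).
On side A_1A_2 the A_3-coordinate is zero; dropping P's A_3-weight 1/6 and renormalizing the remaining 1/6 : 2/3 gives weights 1/5, 4/5 on A_1, A_2.
Q = (1/5)·(11, 3) + (4/5)·(12, 11/2) = (59/5, 5).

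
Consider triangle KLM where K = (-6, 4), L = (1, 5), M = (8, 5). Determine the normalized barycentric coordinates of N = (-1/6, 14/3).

(1/3, 1/2, 1/6)

Signed area of the reference triangle: [KLM] = ½·((-6)·(5−5) + 1·(5−4) + 8·(4−5)) = ½·(0 + 1 − 8) = -7/2.
[NLM] = ½·((-1/6)·(5−5) + 1·(5−(14/3)) + 8·(14/3−5)) = ½·(0 + 1/3 − 8/3) = -7/6, so the K-coordinate is (-7/6)/(-7/2) = 1/3.
[KNM] = ½·((-6)·(14/3−5) + (-1/6)·(5−4) + 8·(4−(14/3))) = ½·(2 − 1/6 − 16/3) = -7/4, so the L-coordinate is 1/2.
[KLN] = ½·((-6)·(5−(14/3)) + 1·(14/3−4) + (-1/6)·(4−5)) = ½·(-2 + 2/3 + 1/6) = -7/12, so the M-coordinate is 1/6.
Check: 1/3 + 1/2 + 1/6 = 1.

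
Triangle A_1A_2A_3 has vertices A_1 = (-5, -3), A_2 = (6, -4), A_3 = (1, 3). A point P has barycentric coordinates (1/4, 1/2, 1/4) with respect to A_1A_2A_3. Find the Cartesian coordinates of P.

P = (1/4)·A_1 + (1/2)·A_2 + (1/4)·A_3.
x-coordinate: (1/4)·(-5) + (1/2)·6 + (1/4)·1 = 2.
y-coordinate: (1/4)·(-3) + (1/2)·(-4) + (1/4)·3 = -2.

(2, -2)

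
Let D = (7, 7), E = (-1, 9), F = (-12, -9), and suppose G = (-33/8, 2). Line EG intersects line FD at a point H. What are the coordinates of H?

(-29/4, -5)

Barycentric coordinates of G with respect to DEF: (1/8, 1/2, 3/8).
On side FD the E-coordinate is zero; dropping G's E-weight 1/2 and renormalizing the remaining 3/8 : 1/8 gives weights 3/4, 1/4 on F, D.
H = (3/4)·(-12, -9) + (1/4)·(7, 7) = (-29/4, -5).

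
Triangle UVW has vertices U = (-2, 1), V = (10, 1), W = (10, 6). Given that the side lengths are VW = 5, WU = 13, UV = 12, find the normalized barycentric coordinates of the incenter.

(1/6, 13/30, 2/5)

The incenter has barycentric coordinates proportional to the opposite side lengths: (5 : 13 : 12).
Normalizing by 5+13+12 = 30 gives (1/6, 13/30, 2/5).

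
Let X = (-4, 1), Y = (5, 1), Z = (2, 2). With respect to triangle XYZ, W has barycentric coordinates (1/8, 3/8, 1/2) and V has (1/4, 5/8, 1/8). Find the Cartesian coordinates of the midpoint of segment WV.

(19/8, 21/16)

Barycentric coordinates of the midpoint are the average: (3/16, 1/2, 5/16).
Converting: (3/16)·X + (1/2)·Y + (5/16)·Z = (19/8, 21/16).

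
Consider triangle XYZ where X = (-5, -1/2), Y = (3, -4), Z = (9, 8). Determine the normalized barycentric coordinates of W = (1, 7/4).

Signed area of the reference triangle: [XYZ] = ½·((-5)·(-4−8) + 3·(8−(-1/2)) + 9·(-1/2−(-4))) = ½·(60 + 51/2 + 63/2) = 117/2.
[WYZ] = ½·(1·(-4−8) + 3·(8−(7/4)) + 9·(7/4−(-4))) = ½·(-12 + 75/4 + 207/4) = 117/4, so the X-coordinate is (117/4)/(117/2) = 1/2.
[XWZ] = ½·((-5)·(7/4−8) + 1·(8−(-1/2)) + 9·(-1/2−(7/4))) = ½·(125/4 + 17/2 − 81/4) = 39/4, so the Y-coordinate is 1/6.
[XYW] = ½·((-5)·(-4−(7/4)) + 3·(7/4−(-1/2)) + 1·(-1/2−(-4))) = ½·(115/4 + 27/4 + 7/2) = 39/2, so the Z-coordinate is 1/3.

(1/2, 1/6, 1/3)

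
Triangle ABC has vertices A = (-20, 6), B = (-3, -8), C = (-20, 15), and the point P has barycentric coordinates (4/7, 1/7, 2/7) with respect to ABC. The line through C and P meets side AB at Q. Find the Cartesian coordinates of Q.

(-83/5, 16/5)

Line CP meets AB where the C-coordinate vanishes; zeroing P's C-weight and renormalizing leaves A, B-weights 4/7 : 1/7 → (4/5, 1/5).
So Q = (4/5)·A + (1/5)·B = (-83/5, 16/5).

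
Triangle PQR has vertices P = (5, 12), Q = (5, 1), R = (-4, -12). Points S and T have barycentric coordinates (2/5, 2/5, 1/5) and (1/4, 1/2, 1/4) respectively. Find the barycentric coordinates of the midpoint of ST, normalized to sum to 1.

Since both coordinate triples sum to 1, the midpoint's barycentrics are the componentwise average.
(2/5+1/4)/2 = 13/40; similarly 9/20 and 9/40.

(13/40, 9/20, 9/40)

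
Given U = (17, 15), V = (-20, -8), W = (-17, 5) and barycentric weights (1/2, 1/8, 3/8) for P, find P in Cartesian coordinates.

P = (1/2)·U + (1/8)·V + (3/8)·W.
x-coordinate: (1/2)·17 + (1/8)·(-20) + (3/8)·(-17) = -3/8.
y-coordinate: (1/2)·15 + (1/8)·(-8) + (3/8)·5 = 67/8.

(-3/8, 67/8)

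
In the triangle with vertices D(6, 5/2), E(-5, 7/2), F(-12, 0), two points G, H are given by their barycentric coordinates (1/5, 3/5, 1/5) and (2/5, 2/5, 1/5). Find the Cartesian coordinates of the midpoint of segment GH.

Barycentric coordinates of the midpoint are the average: (3/10, 1/2, 1/5).
Converting: (3/10)·D + (1/2)·E + (1/5)·F = (-31/10, 5/2).

(-31/10, 5/2)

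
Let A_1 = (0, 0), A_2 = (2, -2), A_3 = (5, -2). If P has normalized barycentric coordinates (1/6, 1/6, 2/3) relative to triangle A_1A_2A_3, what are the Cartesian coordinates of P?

(11/3, -5/3)

P = (1/6)·A_1 + (1/6)·A_2 + (2/3)·A_3.
x-coordinate: (1/6)·0 + (1/6)·2 + (2/3)·5 = 11/3.
y-coordinate: (1/6)·0 + (1/6)·(-2) + (2/3)·(-2) = -5/3.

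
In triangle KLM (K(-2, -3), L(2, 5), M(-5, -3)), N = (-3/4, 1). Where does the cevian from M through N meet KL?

(2/3, 7/3)

Barycentric coordinates of N with respect to KLM: (1/4, 1/2, 1/4).
On side KL the M-coordinate is zero; dropping N's M-weight 1/4 and renormalizing the remaining 1/4 : 1/2 gives weights 1/3, 2/3 on K, L.
J = (1/3)·(-2, -3) + (2/3)·(2, 5) = (2/3, 7/3).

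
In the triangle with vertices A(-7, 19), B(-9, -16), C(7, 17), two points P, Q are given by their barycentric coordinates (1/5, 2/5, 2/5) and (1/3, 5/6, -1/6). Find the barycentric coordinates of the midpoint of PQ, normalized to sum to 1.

Since both coordinate triples sum to 1, the midpoint's barycentrics are the componentwise average.
(1/5+1/3)/2 = 4/15; similarly 37/60 and 7/60.

(4/15, 37/60, 7/60)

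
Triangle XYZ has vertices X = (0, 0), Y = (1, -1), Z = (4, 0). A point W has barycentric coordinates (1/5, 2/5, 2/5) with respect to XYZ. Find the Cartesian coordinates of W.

W = (1/5)·X + (2/5)·Y + (2/5)·Z.
x-coordinate: (1/5)·0 + (2/5)·1 + (2/5)·4 = 2.
y-coordinate: (1/5)·0 + (2/5)·(-1) + (2/5)·0 = -2/5.

(2, -2/5)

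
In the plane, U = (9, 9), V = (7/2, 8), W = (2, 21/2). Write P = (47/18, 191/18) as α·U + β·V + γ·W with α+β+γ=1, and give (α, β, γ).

Signed area of the reference triangle: [UVW] = ½·(9·(8−(21/2)) + (7/2)·(21/2−9) + 2·(9−8)) = ½·(-45/2 + 21/4 + 2) = -61/8.
[PVW] = ½·((47/18)·(8−(21/2)) + (7/2)·(21/2−(191/18)) + 2·(191/18−8)) = ½·(-235/36 − 7/18 + 47/9) = -61/72, so the U-coordinate is (-61/72)/(-61/8) = 1/9.
[UPW] = ½·(9·(191/18−(21/2)) + (47/18)·(21/2−9) + 2·(9−(191/18))) = ½·(1 + 47/12 − 29/9) = 61/72, so the V-coordinate is -1/9.
[UVP] = ½·(9·(8−(191/18)) + (7/2)·(191/18−9) + (47/18)·(9−8)) = ½·(-47/2 + 203/36 + 47/18) = -61/8, so the W-coordinate is 1.

(1/9, -1/9, 1)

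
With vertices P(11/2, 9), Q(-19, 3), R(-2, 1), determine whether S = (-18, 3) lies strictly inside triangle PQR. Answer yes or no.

yes

Barycentric coordinates of S: (2/151, 143/151, 6/151).
The three coordinates are positive, positive, positive; a point is interior exactly when all three are positive.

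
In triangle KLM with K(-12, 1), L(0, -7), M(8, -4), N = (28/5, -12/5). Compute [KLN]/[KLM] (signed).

[KLM] = ½·((-12)·(-7−(-4)) + 0·(-4−1) + 8·(1−(-7))) = ½·(36 + 0 + 64) = 50.
[KLN] = ½·((-12)·(-7−(-12/5)) + 0·(-12/5−1) + (28/5)·(1−(-7))) = ½·(276/5 + 0 + 224/5) = 50, so the ratio is 50/50 = 1.

1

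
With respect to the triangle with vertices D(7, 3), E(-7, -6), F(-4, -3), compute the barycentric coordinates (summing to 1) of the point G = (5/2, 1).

Signed area of the reference triangle: [DEF] = ½·(7·(-6−(-3)) + (-7)·(-3−3) + (-4)·(3−(-6))) = ½·(-21 + 42 − 36) = -15/2.
[GEF] = ½·((5/2)·(-6−(-3)) + (-7)·(-3−1) + (-4)·(1−(-6))) = ½·(-15/2 + 28 − 28) = -15/4, so the D-coordinate is (-15/4)/(-15/2) = 1/2.
[DGF] = ½·(7·(1−(-3)) + (5/2)·(-3−3) + (-4)·(3−1)) = ½·(28 − 15 − 8) = 5/2, so the E-coordinate is -1/3.
[DEG] = ½·(7·(-6−1) + (-7)·(1−3) + (5/2)·(3−(-6))) = ½·(-49 + 14 + 45/2) = -25/4, so the F-coordinate is 5/6.
Check: 1/2 − 1/3 + 5/6 = 1.

(1/2, -1/3, 5/6)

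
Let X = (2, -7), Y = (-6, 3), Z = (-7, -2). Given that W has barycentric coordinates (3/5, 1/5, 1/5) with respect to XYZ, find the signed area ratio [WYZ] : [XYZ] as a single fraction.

The signed ratio [WYZ]/[XYZ] equals the barycentric coordinate of W at vertex X, which is 3/5.

3/5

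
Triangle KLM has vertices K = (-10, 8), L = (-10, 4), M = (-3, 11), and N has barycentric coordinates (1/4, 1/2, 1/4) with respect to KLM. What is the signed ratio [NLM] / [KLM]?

1/4

The signed ratio [NLM]/[KLM] equals the barycentric coordinate of N at vertex K, which is 1/4.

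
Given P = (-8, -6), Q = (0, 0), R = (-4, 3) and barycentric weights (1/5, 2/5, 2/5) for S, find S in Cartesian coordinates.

(-16/5, 0)

S = (1/5)·P + (2/5)·Q + (2/5)·R.
x-coordinate: (1/5)·(-8) + (2/5)·0 + (2/5)·(-4) = -16/5.
y-coordinate: (1/5)·(-6) + (2/5)·0 + (2/5)·3 = 0.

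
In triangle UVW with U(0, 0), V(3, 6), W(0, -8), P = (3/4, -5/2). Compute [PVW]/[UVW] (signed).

1/4

[UVW] = ½·(0·(6−(-8)) + 3·(-8−0) + 0·(0−6)) = ½·(0 − 24 + 0) = -12.
[PVW] = ½·((3/4)·(6−(-8)) + 3·(-8−(-5/2)) + 0·(-5/2−6)) = ½·(21/2 − 33/2 + 0) = -3, so the ratio is (-3)/(-12) = 1/4.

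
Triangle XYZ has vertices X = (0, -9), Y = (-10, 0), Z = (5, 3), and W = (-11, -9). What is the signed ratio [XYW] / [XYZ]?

-3/5

[XYZ] = ½·(0·(0−3) + (-10)·(3−(-9)) + 5·(-9−0)) = ½·(0 − 120 − 45) = -165/2.
[XYW] = ½·(0·(0−(-9)) + (-10)·(-9−(-9)) + (-11)·(-9−0)) = ½·(0 + 0 + 99) = 99/2, so the ratio is (99/2)/(-165/2) = -3/5.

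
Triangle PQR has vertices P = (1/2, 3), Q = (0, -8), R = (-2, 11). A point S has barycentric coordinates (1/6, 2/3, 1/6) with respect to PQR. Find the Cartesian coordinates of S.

S = (1/6)·P + (2/3)·Q + (1/6)·R.
x-coordinate: (1/6)·(1/2) + (2/3)·0 + (1/6)·(-2) = -1/4.
y-coordinate: (1/6)·3 + (2/3)·(-8) + (1/6)·11 = -3.

(-1/4, -3)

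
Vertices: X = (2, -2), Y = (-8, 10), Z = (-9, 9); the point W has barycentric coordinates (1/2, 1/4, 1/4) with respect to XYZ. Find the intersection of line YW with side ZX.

(-5/3, 5/3)

Line YW meets ZX where the Y-coordinate vanishes; zeroing W's Y-weight and renormalizing leaves Z, X-weights 1/4 : 1/2 → (1/3, 2/3).
So V = (1/3)·Z + (2/3)·X = (-5/3, 5/3).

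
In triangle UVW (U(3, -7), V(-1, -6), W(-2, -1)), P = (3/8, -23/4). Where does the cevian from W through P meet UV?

Barycentric coordinates of P with respect to UVW: (3/8, 1/2, 1/8).
On side UV the W-coordinate is zero; dropping P's W-weight 1/8 and renormalizing the remaining 3/8 : 1/2 gives weights 3/7, 4/7 on U, V.
Q = (3/7)·(3, -7) + (4/7)·(-1, -6) = (5/7, -45/7).

(5/7, -45/7)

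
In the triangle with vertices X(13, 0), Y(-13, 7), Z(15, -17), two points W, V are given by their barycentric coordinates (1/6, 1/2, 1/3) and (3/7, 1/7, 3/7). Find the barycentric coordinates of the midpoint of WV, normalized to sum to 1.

Since both coordinate triples sum to 1, the midpoint's barycentrics are the componentwise average.
(1/6+3/7)/2 = 25/84; similarly 9/28 and 8/21.

(25/84, 9/28, 8/21)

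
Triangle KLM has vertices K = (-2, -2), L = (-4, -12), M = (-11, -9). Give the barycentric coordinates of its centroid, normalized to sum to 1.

The centroid is the average of the vertices, so each weight is 1/3.

(1/3, 1/3, 1/3)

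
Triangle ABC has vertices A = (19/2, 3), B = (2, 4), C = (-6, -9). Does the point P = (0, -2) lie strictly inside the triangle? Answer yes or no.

Barycentric coordinates of P: (44/211, 73/211, 94/211).
The three coordinates are positive, positive, positive; a point is interior exactly when all three are positive.

yes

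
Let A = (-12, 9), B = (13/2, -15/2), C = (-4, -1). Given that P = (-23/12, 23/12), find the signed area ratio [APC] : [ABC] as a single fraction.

5/6

[ABC] = ½·((-12)·(-15/2−(-1)) + (13/2)·(-1−9) + (-4)·(9−(-15/2))) = ½·(78 − 65 − 66) = -53/2.
[APC] = ½·((-12)·(23/12−(-1)) + (-23/12)·(-1−9) + (-4)·(9−(23/12))) = ½·(-35 + 115/6 − 85/3) = -265/12, so the ratio is (-265/12)/(-53/2) = 5/6.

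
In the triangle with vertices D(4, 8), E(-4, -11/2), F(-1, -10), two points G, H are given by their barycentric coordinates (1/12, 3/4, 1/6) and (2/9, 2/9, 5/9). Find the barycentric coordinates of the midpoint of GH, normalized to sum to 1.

Since both coordinate triples sum to 1, the midpoint's barycentrics are the componentwise average.
(1/12+2/9)/2 = 11/72; similarly 35/72 and 13/36.

(11/72, 35/72, 13/36)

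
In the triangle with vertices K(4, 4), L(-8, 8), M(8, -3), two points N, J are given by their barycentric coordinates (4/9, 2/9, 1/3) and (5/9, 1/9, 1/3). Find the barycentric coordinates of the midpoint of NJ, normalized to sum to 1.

Since both coordinate triples sum to 1, the midpoint's barycentrics are the componentwise average.
(4/9+5/9)/2 = 1/2; similarly 1/6 and 1/3.

(1/2, 1/6, 1/3)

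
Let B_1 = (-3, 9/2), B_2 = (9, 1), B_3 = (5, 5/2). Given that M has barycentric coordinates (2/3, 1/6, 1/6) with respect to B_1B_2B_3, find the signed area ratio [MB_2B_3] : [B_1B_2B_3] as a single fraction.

The signed ratio [MB_2B_3]/[B_1B_2B_3] equals the barycentric coordinate of M at vertex B_1, which is 2/3.

2/3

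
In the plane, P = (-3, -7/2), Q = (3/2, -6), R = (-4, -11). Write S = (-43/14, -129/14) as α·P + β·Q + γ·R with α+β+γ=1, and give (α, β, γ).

Signed area of the reference triangle: [PQR] = ½·((-3)·(-6−(-11)) + (3/2)·(-11−(-7/2)) + (-4)·(-7/2−(-6))) = ½·(-15 − 45/4 − 10) = -145/8.
[SQR] = ½·((-43/14)·(-6−(-11)) + (3/2)·(-11−(-129/14)) + (-4)·(-129/14−(-6))) = ½·(-215/14 − 75/28 + 90/7) = -145/56, so the P-coordinate is (-145/56)/(-145/8) = 1/7.
[PSR] = ½·((-3)·(-129/14−(-11)) + (-43/14)·(-11−(-7/2)) + (-4)·(-7/2−(-129/14))) = ½·(-75/14 + 645/28 − 160/7) = -145/56, so the Q-coordinate is 1/7.
[PQS] = ½·((-3)·(-6−(-129/14)) + (3/2)·(-129/14−(-7/2)) + (-43/14)·(-7/2−(-6))) = ½·(-135/14 − 60/7 − 215/28) = -725/56, so the R-coordinate is 5/7.

(1/7, 1/7, 5/7)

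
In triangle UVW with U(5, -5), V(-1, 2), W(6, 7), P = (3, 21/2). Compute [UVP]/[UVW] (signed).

[UVW] = ½·(5·(2−7) + (-1)·(7−(-5)) + 6·(-5−2)) = ½·(-25 − 12 − 42) = -79/2.
[UVP] = ½·(5·(2−(21/2)) + (-1)·(21/2−(-5)) + 3·(-5−2)) = ½·(-85/2 − 31/2 − 21) = -79/2, so the ratio is (-79/2)/(-79/2) = 1.

1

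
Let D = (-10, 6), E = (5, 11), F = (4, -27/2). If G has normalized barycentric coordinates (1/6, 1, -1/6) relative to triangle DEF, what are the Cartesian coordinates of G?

G = (1/6)·D + 1·E + (-1/6)·F.
x-coordinate: (1/6)·(-10) + 1·5 + (-1/6)·4 = 8/3.
y-coordinate: (1/6)·6 + 1·11 + (-1/6)·(-27/2) = 57/4.

(8/3, 57/4)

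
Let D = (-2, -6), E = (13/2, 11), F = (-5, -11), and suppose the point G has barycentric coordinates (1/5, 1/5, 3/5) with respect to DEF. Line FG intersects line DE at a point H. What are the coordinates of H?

(9/4, 5/2)

Line FG meets DE where the F-coordinate vanishes; zeroing G's F-weight and renormalizing leaves D, E-weights 1/5 : 1/5 → (1/2, 1/2).
So H = (1/2)·D + (1/2)·E = (9/4, 5/2).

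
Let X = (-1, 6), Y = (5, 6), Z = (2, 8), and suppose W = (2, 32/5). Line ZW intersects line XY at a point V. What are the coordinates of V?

Barycentric coordinates of W with respect to XYZ: (2/5, 2/5, 1/5).
On side XY the Z-coordinate is zero; dropping W's Z-weight 1/5 and renormalizing the remaining 2/5 : 2/5 gives weights 1/2, 1/2 on X, Y.
V = (1/2)·(-1, 6) + (1/2)·(5, 6) = (2, 6).

(2, 6)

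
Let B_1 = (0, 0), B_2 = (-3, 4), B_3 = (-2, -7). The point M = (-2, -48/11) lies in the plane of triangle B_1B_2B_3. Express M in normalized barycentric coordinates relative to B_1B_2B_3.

(1/11, 2/11, 8/11)

Signed area of the reference triangle: [B_1B_2B_3] = ½·(0·(4−(-7)) + (-3)·(-7−0) + (-2)·(0−4)) = ½·(0 + 21 + 8) = 29/2.
[MB_2B_3] = ½·((-2)·(4−(-7)) + (-3)·(-7−(-48/11)) + (-2)·(-48/11−4)) = ½·(-22 + 87/11 + 184/11) = 29/22, so the B_1-coordinate is (29/22)/(29/2) = 1/11.
[B_1MB_3] = ½·(0·(-48/11−(-7)) + (-2)·(-7−0) + (-2)·(0−(-48/11))) = ½·(0 + 14 − 96/11) = 29/11, so the B_2-coordinate is 2/11.
[B_1B_2M] = ½·(0·(4−(-48/11)) + (-3)·(-48/11−0) + (-2)·(0−4)) = ½·(0 + 144/11 + 8) = 116/11, so the B_3-coordinate is 8/11.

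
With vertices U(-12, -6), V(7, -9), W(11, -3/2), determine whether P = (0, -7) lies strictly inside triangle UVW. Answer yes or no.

Barycentric coordinates of P: (121/309, 154/309, 34/309).
The three coordinates are positive, positive, positive; a point is interior exactly when all three are positive.

yes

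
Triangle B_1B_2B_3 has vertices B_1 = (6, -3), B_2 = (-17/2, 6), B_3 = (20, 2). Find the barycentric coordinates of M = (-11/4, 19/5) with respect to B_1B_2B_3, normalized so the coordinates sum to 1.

Signed area of the reference triangle: [B_1B_2B_3] = ½·(6·(6−2) + (-17/2)·(2−(-3)) + 20·(-3−6)) = ½·(24 − 85/2 − 180) = -397/4.
[MB_2B_3] = ½·((-11/4)·(6−2) + (-17/2)·(2−(19/5)) + 20·(19/5−6)) = ½·(-11 + 153/10 − 44) = -397/20, so the B_1-coordinate is (-397/20)/(-397/4) = 1/5.
[B_1MB_3] = ½·(6·(19/5−2) + (-11/4)·(2−(-3)) + 20·(-3−(19/5))) = ½·(54/5 − 55/4 − 136) = -2779/40, so the B_2-coordinate is 7/10.
[B_1B_2M] = ½·(6·(6−(19/5)) + (-17/2)·(19/5−(-3)) + (-11/4)·(-3−6)) = ½·(66/5 − 289/5 + 99/4) = -397/40, so the B_3-coordinate is 1/10.

(1/5, 7/10, 1/10)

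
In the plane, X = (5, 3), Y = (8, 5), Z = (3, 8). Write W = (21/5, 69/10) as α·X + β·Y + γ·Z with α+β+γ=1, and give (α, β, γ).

(1/10, 1/5, 7/10)

Signed area of the reference triangle: [XYZ] = ½·(5·(5−8) + 8·(8−3) + 3·(3−5)) = ½·(-15 + 40 − 6) = 19/2.
[WYZ] = ½·((21/5)·(5−8) + 8·(8−(69/10)) + 3·(69/10−5)) = ½·(-63/5 + 44/5 + 57/10) = 19/20, so the X-coordinate is (19/20)/(19/2) = 1/10.
[XWZ] = ½·(5·(69/10−8) + (21/5)·(8−3) + 3·(3−(69/10))) = ½·(-11/2 + 21 − 117/10) = 19/10, so the Y-coordinate is 1/5.
[XYW] = ½·(5·(5−(69/10)) + 8·(69/10−3) + (21/5)·(3−5)) = ½·(-19/2 + 156/5 − 42/5) = 133/20, so the Z-coordinate is 7/10.
Check: 1/10 + 1/5 + 7/10 = 1.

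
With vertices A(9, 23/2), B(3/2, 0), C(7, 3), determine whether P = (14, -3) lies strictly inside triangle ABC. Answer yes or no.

Barycentric coordinates of P: (-216/163, -286/163, 665/163).
The three coordinates are negative, negative, positive; a point is interior exactly when all three are positive.

no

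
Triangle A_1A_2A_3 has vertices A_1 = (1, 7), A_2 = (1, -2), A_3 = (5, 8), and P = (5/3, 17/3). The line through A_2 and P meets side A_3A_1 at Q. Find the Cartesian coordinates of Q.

Barycentric coordinates of P with respect to A_1A_2A_3: (2/3, 1/6, 1/6).
On side A_3A_1 the A_2-coordinate is zero; dropping P's A_2-weight 1/6 and renormalizing the remaining 1/6 : 2/3 gives weights 1/5, 4/5 on A_3, A_1.
Q = (1/5)·(5, 8) + (4/5)·(1, 7) = (9/5, 36/5).

(9/5, 36/5)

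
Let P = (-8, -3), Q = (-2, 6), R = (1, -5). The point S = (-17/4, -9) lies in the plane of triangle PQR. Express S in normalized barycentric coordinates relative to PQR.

(3/4, -1/2, 3/4)

Signed area of the reference triangle: [PQR] = ½·((-8)·(6−(-5)) + (-2)·(-5−(-3)) + 1·(-3−6)) = ½·(-88 + 4 − 9) = -93/2.
[SQR] = ½·((-17/4)·(6−(-5)) + (-2)·(-5−(-9)) + 1·(-9−6)) = ½·(-187/4 − 8 − 15) = -279/8, so the P-coordinate is (-279/8)/(-93/2) = 3/4.
[PSR] = ½·((-8)·(-9−(-5)) + (-17/4)·(-5−(-3)) + 1·(-3−(-9))) = ½·(32 + 17/2 + 6) = 93/4, so the Q-coordinate is -1/2.
[PQS] = ½·((-8)·(6−(-9)) + (-2)·(-9−(-3)) + (-17/4)·(-3−6)) = ½·(-120 + 12 + 153/4) = -279/8, so the R-coordinate is 3/4.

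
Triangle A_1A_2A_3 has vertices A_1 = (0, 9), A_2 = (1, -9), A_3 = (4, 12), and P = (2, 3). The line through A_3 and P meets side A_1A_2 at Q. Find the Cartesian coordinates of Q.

Barycentric coordinates of P with respect to A_1A_2A_3: (1/5, 2/5, 2/5).
On side A_1A_2 the A_3-coordinate is zero; dropping P's A_3-weight 2/5 and renormalizing the remaining 1/5 : 2/5 gives weights 1/3, 2/3 on A_1, A_2.
Q = (1/3)·(0, 9) + (2/3)·(1, -9) = (2/3, -3).

(2/3, -3)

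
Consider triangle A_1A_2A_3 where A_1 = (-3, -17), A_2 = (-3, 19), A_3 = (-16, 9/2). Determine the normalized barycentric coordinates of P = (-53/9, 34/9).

Signed area of the reference triangle: [A_1A_2A_3] = ½·((-3)·(19−(9/2)) + (-3)·(9/2−(-17)) + (-16)·(-17−19)) = ½·(-87/2 − 129/2 + 576) = 234.
[PA_2A_3] = ½·((-53/9)·(19−(9/2)) + (-3)·(9/2−(34/9)) + (-16)·(34/9−19)) = ½·(-1537/18 − 13/6 + 2192/9) = 78, so the A_1-coordinate is 78/234 = 1/3.
[A_1PA_3] = ½·((-3)·(34/9−(9/2)) + (-53/9)·(9/2−(-17)) + (-16)·(-17−(34/9))) = ½·(13/6 − 2279/18 + 2992/9) = 104, so the A_2-coordinate is 4/9.
[A_1A_2P] = ½·((-3)·(19−(34/9)) + (-3)·(34/9−(-17)) + (-53/9)·(-17−19)) = ½·(-137/3 − 187/3 + 212) = 52, so the A_3-coordinate is 2/9.
Check: 1/3 + 4/9 + 2/9 = 1.

(1/3, 4/9, 2/9)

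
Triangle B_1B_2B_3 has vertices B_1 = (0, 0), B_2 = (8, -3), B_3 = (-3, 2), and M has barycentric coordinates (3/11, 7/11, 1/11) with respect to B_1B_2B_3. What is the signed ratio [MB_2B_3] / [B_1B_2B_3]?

The signed ratio [MB_2B_3]/[B_1B_2B_3] equals the barycentric coordinate of M at vertex B_1, which is 3/11.

3/11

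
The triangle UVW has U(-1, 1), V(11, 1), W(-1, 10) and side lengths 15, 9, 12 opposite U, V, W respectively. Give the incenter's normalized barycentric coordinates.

The incenter has barycentric coordinates proportional to the opposite side lengths: (15 : 9 : 12).
Normalizing by 15+9+12 = 36 gives (5/12, 1/4, 1/3).

(5/12, 1/4, 1/3)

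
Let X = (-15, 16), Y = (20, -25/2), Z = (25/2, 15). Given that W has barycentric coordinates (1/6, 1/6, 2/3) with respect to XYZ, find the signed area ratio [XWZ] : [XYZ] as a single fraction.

The signed ratio [XWZ]/[XYZ] equals the barycentric coordinate of W at vertex Y, which is 1/6.

1/6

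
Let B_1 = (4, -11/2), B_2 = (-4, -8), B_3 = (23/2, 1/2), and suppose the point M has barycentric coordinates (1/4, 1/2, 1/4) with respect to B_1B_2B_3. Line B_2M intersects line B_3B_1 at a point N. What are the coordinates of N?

Line B_2M meets B_3B_1 where the B_2-coordinate vanishes; zeroing M's B_2-weight and renormalizing leaves B_3, B_1-weights 1/4 : 1/4 → (1/2, 1/2).
So N = (1/2)·B_3 + (1/2)·B_1 = (31/4, -5/2).

(31/4, -5/2)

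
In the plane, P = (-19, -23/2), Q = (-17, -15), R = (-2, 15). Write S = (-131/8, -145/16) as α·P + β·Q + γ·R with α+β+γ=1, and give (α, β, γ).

Signed area of the reference triangle: [PQR] = ½·((-19)·(-15−15) + (-17)·(15−(-23/2)) + (-2)·(-23/2−(-15))) = ½·(570 − 901/2 − 7) = 225/4.
[SQR] = ½·((-131/8)·(-15−15) + (-17)·(15−(-145/16)) + (-2)·(-145/16−(-15))) = ½·(1965/4 − 6545/16 − 95/8) = 1125/32, so the P-coordinate is (1125/32)/(225/4) = 5/8.
[PSR] = ½·((-19)·(-145/16−15) + (-131/8)·(15−(-23/2)) + (-2)·(-23/2−(-145/16))) = ½·(7315/16 − 6943/16 + 39/8) = 225/16, so the Q-coordinate is 1/4.
[PQS] = ½·((-19)·(-15−(-145/16)) + (-17)·(-145/16−(-23/2)) + (-131/8)·(-23/2−(-15))) = ½·(1805/16 − 663/16 − 917/16) = 225/32, so the R-coordinate is 1/8.

(5/8, 1/4, 1/8)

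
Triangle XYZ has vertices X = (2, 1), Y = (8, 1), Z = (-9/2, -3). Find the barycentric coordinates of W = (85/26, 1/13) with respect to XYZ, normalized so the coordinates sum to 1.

Signed area of the reference triangle: [XYZ] = ½·(2·(1−(-3)) + 8·(-3−1) + (-9/2)·(1−1)) = ½·(8 − 32 + 0) = -12.
[WYZ] = ½·((85/26)·(1−(-3)) + 8·(-3−(1/13)) + (-9/2)·(1/13−1)) = ½·(170/13 − 320/13 + 54/13) = -48/13, so the X-coordinate is (-48/13)/(-12) = 4/13.
[XWZ] = ½·(2·(1/13−(-3)) + (85/26)·(-3−1) + (-9/2)·(1−(1/13))) = ½·(80/13 − 170/13 − 54/13) = -72/13, so the Y-coordinate is 6/13.
[XYW] = ½·(2·(1−(1/13)) + 8·(1/13−1) + (85/26)·(1−1)) = ½·(24/13 − 96/13 + 0) = -36/13, so the Z-coordinate is 3/13.

(4/13, 6/13, 3/13)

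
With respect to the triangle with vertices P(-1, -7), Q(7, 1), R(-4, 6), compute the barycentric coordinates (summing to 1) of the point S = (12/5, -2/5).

Signed area of the reference triangle: [PQR] = ½·((-1)·(1−6) + 7·(6−(-7)) + (-4)·(-7−1)) = ½·(5 + 91 + 32) = 64.
[SQR] = ½·((12/5)·(1−6) + 7·(6−(-2/5)) + (-4)·(-2/5−1)) = ½·(-12 + 224/5 + 28/5) = 96/5, so the P-coordinate is (96/5)/64 = 3/10.
[PSR] = ½·((-1)·(-2/5−6) + (12/5)·(6−(-7)) + (-4)·(-7−(-2/5))) = ½·(32/5 + 156/5 + 132/5) = 32, so the Q-coordinate is 1/2.
[PQS] = ½·((-1)·(1−(-2/5)) + 7·(-2/5−(-7)) + (12/5)·(-7−1)) = ½·(-7/5 + 231/5 − 96/5) = 64/5, so the R-coordinate is 1/5.

(3/10, 1/2, 1/5)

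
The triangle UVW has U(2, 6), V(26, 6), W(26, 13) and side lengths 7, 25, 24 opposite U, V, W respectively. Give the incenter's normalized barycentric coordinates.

(1/8, 25/56, 3/7)

The incenter has barycentric coordinates proportional to the opposite side lengths: (7 : 25 : 24).
Normalizing by 7+25+24 = 56 gives (1/8, 25/56, 3/7).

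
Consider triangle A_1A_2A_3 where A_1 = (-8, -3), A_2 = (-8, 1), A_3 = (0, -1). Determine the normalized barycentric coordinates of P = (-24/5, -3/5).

(1/5, 2/5, 2/5)

Signed area of the reference triangle: [A_1A_2A_3] = ½·((-8)·(1−(-1)) + (-8)·(-1−(-3)) + 0·(-3−1)) = ½·(-16 − 16 + 0) = -16.
[PA_2A_3] = ½·((-24/5)·(1−(-1)) + (-8)·(-1−(-3/5)) + 0·(-3/5−1)) = ½·(-48/5 + 16/5 + 0) = -16/5, so the A_1-coordinate is (-16/5)/(-16) = 1/5.
[A_1PA_3] = ½·((-8)·(-3/5−(-1)) + (-24/5)·(-1−(-3)) + 0·(-3−(-3/5))) = ½·(-16/5 − 48/5 + 0) = -32/5, so the A_2-coordinate is 2/5.
[A_1A_2P] = ½·((-8)·(1−(-3/5)) + (-8)·(-3/5−(-3)) + (-24/5)·(-3−1)) = ½·(-64/5 − 96/5 + 96/5) = -32/5, so the A_3-coordinate is 2/5.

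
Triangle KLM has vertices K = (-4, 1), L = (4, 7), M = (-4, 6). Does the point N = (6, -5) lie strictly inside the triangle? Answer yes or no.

Barycentric coordinates of N: (49/20, 5/4, -27/10).
The three coordinates are positive, positive, negative; a point is interior exactly when all three are positive.

no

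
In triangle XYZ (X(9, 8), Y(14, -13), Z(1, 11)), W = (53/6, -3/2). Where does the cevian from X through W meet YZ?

(44/5, -17/5)

Barycentric coordinates of W with respect to XYZ: (1/6, 1/2, 1/3).
On side YZ the X-coordinate is zero; dropping W's X-weight 1/6 and renormalizing the remaining 1/2 : 1/3 gives weights 3/5, 2/5 on Y, Z.
V = (3/5)·(14, -13) + (2/5)·(1, 11) = (44/5, -17/5).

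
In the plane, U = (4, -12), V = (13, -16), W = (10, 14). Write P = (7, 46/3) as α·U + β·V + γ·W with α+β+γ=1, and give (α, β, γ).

(1/3, -1/3, 1)

Signed area of the reference triangle: [UVW] = ½·(4·(-16−14) + 13·(14−(-12)) + 10·(-12−(-16))) = ½·(-120 + 338 + 40) = 129.
[PVW] = ½·(7·(-16−14) + 13·(14−(46/3)) + 10·(46/3−(-16))) = ½·(-210 − 52/3 + 940/3) = 43, so the U-coordinate is 43/129 = 1/3.
[UPW] = ½·(4·(46/3−14) + 7·(14−(-12)) + 10·(-12−(46/3))) = ½·(16/3 + 182 − 820/3) = -43, so the V-coordinate is -1/3.
[UVP] = ½·(4·(-16−(46/3)) + 13·(46/3−(-12)) + 7·(-12−(-16))) = ½·(-376/3 + 1066/3 + 28) = 129, so the W-coordinate is 1.
Check: 1/3 − 1/3 + 1 = 1.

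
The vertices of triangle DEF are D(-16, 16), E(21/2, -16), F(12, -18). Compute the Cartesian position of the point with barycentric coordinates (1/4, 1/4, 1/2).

G = (1/4)·D + (1/4)·E + (1/2)·F.
x-coordinate: (1/4)·(-16) + (1/4)·(21/2) + (1/2)·12 = 37/8.
y-coordinate: (1/4)·16 + (1/4)·(-16) + (1/2)·(-18) = -9.

(37/8, -9)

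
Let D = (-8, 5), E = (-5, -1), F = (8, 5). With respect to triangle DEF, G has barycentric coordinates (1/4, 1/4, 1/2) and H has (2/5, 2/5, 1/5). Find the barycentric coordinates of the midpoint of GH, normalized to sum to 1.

Since both coordinate triples sum to 1, the midpoint's barycentrics are the componentwise average.
(1/4+2/5)/2 = 13/40; similarly 13/40 and 7/20.

(13/40, 13/40, 7/20)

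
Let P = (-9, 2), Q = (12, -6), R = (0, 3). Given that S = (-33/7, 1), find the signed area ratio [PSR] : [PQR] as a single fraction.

1/7

[PQR] = ½·((-9)·(-6−3) + 12·(3−2) + 0·(2−(-6))) = ½·(81 + 12 + 0) = 93/2.
[PSR] = ½·((-9)·(1−3) + (-33/7)·(3−2) + 0·(2−1)) = ½·(18 − 33/7 + 0) = 93/14, so the ratio is (93/14)/(93/2) = 1/7.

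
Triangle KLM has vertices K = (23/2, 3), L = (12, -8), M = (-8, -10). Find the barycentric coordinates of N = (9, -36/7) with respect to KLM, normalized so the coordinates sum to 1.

Signed area of the reference triangle: [KLM] = ½·((23/2)·(-8−(-10)) + 12·(-10−3) + (-8)·(3−(-8))) = ½·(23 − 156 − 88) = -221/2.
[NLM] = ½·(9·(-8−(-10)) + 12·(-10−(-36/7)) + (-8)·(-36/7−(-8))) = ½·(18 − 408/7 − 160/7) = -221/7, so the K-coordinate is (-221/7)/(-221/2) = 2/7.
[KNM] = ½·((23/2)·(-36/7−(-10)) + 9·(-10−3) + (-8)·(3−(-36/7))) = ½·(391/7 − 117 − 456/7) = -442/7, so the L-coordinate is 4/7.
[KLN] = ½·((23/2)·(-8−(-36/7)) + 12·(-36/7−3) + 9·(3−(-8))) = ½·(-230/7 − 684/7 + 99) = -221/14, so the M-coordinate is 1/7.

(2/7, 4/7, 1/7)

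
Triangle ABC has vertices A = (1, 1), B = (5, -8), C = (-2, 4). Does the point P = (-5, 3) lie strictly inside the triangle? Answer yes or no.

Barycentric coordinates of P: (-43/15, 4/5, 46/15).
The three coordinates are negative, positive, positive; a point is interior exactly when all three are positive.

no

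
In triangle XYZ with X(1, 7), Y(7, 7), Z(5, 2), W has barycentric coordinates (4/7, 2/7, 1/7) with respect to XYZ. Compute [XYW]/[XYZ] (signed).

1/7

The signed ratio [XYW]/[XYZ] equals the barycentric coordinate of W at vertex Z, which is 1/7.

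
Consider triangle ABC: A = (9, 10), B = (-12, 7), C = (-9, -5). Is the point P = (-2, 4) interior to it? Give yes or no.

yes

Barycentric coordinates of P: (37/87, 19/87, 31/87).
The three coordinates are positive, positive, positive; a point is interior exactly when all three are positive.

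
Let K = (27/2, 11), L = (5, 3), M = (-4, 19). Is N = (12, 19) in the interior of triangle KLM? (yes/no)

Barycentric coordinates of N: (16/13, -8/13, 5/13).
The three coordinates are positive, negative, positive; a point is interior exactly when all three are positive.

no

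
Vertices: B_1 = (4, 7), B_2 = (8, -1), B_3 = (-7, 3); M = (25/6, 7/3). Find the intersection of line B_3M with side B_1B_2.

(32/5, 11/5)

Barycentric coordinates of M with respect to B_1B_2B_3: (1/3, 1/2, 1/6).
On side B_1B_2 the B_3-coordinate is zero; dropping M's B_3-weight 1/6 and renormalizing the remaining 1/3 : 1/2 gives weights 2/5, 3/5 on B_1, B_2.
N = (2/5)·(4, 7) + (3/5)·(8, -1) = (32/5, 11/5).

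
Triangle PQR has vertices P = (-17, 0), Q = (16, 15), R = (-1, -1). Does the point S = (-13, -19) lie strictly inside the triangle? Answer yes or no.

no

Barycentric coordinates of S: (-38/91, -100/91, 229/91).
The three coordinates are negative, negative, positive; a point is interior exactly when all three are positive.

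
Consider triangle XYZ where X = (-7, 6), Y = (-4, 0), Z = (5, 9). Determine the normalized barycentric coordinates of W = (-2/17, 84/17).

(2/17, 7/17, 8/17)

Signed area of the reference triangle: [XYZ] = ½·((-7)·(0−9) + (-4)·(9−6) + 5·(6−0)) = ½·(63 − 12 + 30) = 81/2.
[WYZ] = ½·((-2/17)·(0−9) + (-4)·(9−(84/17)) + 5·(84/17−0)) = ½·(18/17 − 276/17 + 420/17) = 81/17, so the X-coordinate is (81/17)/(81/2) = 2/17.
[XWZ] = ½·((-7)·(84/17−9) + (-2/17)·(9−6) + 5·(6−(84/17))) = ½·(483/17 − 6/17 + 90/17) = 567/34, so the Y-coordinate is 7/17.
[XYW] = ½·((-7)·(0−(84/17)) + (-4)·(84/17−6) + (-2/17)·(6−0)) = ½·(588/17 + 72/17 − 12/17) = 324/17, so the Z-coordinate is 8/17.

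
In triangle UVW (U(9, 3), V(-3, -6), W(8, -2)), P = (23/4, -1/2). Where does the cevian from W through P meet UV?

(5, 0)

Barycentric coordinates of P with respect to UVW: (1/2, 1/4, 1/4).
On side UV the W-coordinate is zero; dropping P's W-weight 1/4 and renormalizing the remaining 1/2 : 1/4 gives weights 2/3, 1/3 on U, V.
Q = (2/3)·(9, 3) + (1/3)·(-3, -6) = (5, 0).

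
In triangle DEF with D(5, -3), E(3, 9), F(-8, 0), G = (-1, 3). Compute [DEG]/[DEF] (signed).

2/5

[DEF] = ½·(5·(9−0) + 3·(0−(-3)) + (-8)·(-3−9)) = ½·(45 + 9 + 96) = 75.
[DEG] = ½·(5·(9−3) + 3·(3−(-3)) + (-1)·(-3−9)) = ½·(30 + 18 + 12) = 30, so the ratio is 30/75 = 2/5.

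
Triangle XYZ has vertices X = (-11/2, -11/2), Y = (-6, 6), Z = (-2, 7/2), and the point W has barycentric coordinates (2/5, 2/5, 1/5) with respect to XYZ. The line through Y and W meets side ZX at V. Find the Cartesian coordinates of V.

(-13/3, -5/2)

Line YW meets ZX where the Y-coordinate vanishes; zeroing W's Y-weight and renormalizing leaves Z, X-weights 1/5 : 2/5 → (1/3, 2/3).
So V = (1/3)·Z + (2/3)·X = (-13/3, -5/2).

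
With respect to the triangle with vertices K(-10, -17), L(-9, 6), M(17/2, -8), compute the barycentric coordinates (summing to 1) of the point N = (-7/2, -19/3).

(1/3, 1/3, 1/3)

Signed area of the reference triangle: [KLM] = ½·((-10)·(6−(-8)) + (-9)·(-8−(-17)) + (17/2)·(-17−6)) = ½·(-140 − 81 − 391/2) = -833/4.
[NLM] = ½·((-7/2)·(6−(-8)) + (-9)·(-8−(-19/3)) + (17/2)·(-19/3−6)) = ½·(-49 + 15 − 629/6) = -833/12, so the K-coordinate is (-833/12)/(-833/4) = 1/3.
[KNM] = ½·((-10)·(-19/3−(-8)) + (-7/2)·(-8−(-17)) + (17/2)·(-17−(-19/3))) = ½·(-50/3 − 63/2 − 272/3) = -833/12, so the L-coordinate is 1/3.
[KLN] = ½·((-10)·(6−(-19/3)) + (-9)·(-19/3−(-17)) + (-7/2)·(-17−6)) = ½·(-370/3 − 96 + 161/2) = -833/12, so the M-coordinate is 1/3.
Check: 1/3 + 1/3 + 1/3 = 1.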